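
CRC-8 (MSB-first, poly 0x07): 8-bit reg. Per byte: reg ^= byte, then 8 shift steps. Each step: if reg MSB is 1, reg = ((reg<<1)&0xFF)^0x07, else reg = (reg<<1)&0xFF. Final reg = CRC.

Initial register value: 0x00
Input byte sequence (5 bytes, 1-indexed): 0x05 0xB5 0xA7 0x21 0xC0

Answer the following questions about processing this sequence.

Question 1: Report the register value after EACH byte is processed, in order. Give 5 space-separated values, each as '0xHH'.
0x1B 0x43 0xB2 0xF0 0x90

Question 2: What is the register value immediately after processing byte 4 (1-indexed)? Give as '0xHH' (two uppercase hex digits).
Answer: 0xF0

Derivation:
After byte 1 (0x05): reg=0x1B
After byte 2 (0xB5): reg=0x43
After byte 3 (0xA7): reg=0xB2
After byte 4 (0x21): reg=0xF0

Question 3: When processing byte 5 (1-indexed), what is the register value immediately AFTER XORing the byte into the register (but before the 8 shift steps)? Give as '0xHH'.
Register before byte 5: 0xF0
Byte 5: 0xC0
0xF0 XOR 0xC0 = 0x30

Answer: 0x30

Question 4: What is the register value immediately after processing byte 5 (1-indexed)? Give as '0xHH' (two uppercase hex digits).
Answer: 0x90

Derivation:
After byte 1 (0x05): reg=0x1B
After byte 2 (0xB5): reg=0x43
After byte 3 (0xA7): reg=0xB2
After byte 4 (0x21): reg=0xF0
After byte 5 (0xC0): reg=0x90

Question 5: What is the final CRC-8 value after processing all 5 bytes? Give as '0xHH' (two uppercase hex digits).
Answer: 0x90

Derivation:
After byte 1 (0x05): reg=0x1B
After byte 2 (0xB5): reg=0x43
After byte 3 (0xA7): reg=0xB2
After byte 4 (0x21): reg=0xF0
After byte 5 (0xC0): reg=0x90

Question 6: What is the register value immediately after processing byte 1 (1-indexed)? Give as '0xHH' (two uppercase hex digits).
After byte 1 (0x05): reg=0x1B

Answer: 0x1B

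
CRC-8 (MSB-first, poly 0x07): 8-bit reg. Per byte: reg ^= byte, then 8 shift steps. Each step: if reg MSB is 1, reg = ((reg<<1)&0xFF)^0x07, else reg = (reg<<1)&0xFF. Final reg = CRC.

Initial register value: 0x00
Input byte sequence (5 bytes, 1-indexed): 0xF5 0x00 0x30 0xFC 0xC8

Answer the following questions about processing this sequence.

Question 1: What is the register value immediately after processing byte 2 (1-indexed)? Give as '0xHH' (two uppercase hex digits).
Answer: 0x55

Derivation:
After byte 1 (0xF5): reg=0xC5
After byte 2 (0x00): reg=0x55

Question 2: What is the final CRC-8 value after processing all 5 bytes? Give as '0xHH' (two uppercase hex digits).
After byte 1 (0xF5): reg=0xC5
After byte 2 (0x00): reg=0x55
After byte 3 (0x30): reg=0x3C
After byte 4 (0xFC): reg=0x4E
After byte 5 (0xC8): reg=0x9B

Answer: 0x9B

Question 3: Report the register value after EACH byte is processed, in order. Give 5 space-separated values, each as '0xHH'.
0xC5 0x55 0x3C 0x4E 0x9B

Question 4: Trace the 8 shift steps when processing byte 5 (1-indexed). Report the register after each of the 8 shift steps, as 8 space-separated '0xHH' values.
After byte 1 (0xF5): reg=0xC5
After byte 2 (0x00): reg=0x55
After byte 3 (0x30): reg=0x3C
After byte 4 (0xFC): reg=0x4E
Register before byte 5: 0x4E
After XOR with byte 0xC8: 0x86

Answer: 0x0B 0x16 0x2C 0x58 0xB0 0x67 0xCE 0x9B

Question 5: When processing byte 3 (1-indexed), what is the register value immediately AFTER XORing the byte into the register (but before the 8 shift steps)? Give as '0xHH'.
Answer: 0x65

Derivation:
Register before byte 3: 0x55
Byte 3: 0x30
0x55 XOR 0x30 = 0x65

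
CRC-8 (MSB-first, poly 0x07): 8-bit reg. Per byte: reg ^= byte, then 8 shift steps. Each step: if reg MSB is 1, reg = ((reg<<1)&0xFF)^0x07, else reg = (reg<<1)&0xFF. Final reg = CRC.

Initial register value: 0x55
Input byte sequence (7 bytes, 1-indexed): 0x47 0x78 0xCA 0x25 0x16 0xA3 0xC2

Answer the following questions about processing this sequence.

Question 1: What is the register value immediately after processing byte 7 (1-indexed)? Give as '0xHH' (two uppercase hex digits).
Answer: 0x4C

Derivation:
After byte 1 (0x47): reg=0x7E
After byte 2 (0x78): reg=0x12
After byte 3 (0xCA): reg=0x06
After byte 4 (0x25): reg=0xE9
After byte 5 (0x16): reg=0xF3
After byte 6 (0xA3): reg=0xB7
After byte 7 (0xC2): reg=0x4C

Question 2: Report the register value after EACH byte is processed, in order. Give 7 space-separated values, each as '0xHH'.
0x7E 0x12 0x06 0xE9 0xF3 0xB7 0x4C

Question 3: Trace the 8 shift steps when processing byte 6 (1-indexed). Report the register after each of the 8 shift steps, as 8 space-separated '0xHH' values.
Answer: 0xA0 0x47 0x8E 0x1B 0x36 0x6C 0xD8 0xB7

Derivation:
After byte 1 (0x47): reg=0x7E
After byte 2 (0x78): reg=0x12
After byte 3 (0xCA): reg=0x06
After byte 4 (0x25): reg=0xE9
After byte 5 (0x16): reg=0xF3
Register before byte 6: 0xF3
After XOR with byte 0xA3: 0x50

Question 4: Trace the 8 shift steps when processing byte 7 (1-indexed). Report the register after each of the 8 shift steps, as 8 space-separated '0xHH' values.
After byte 1 (0x47): reg=0x7E
After byte 2 (0x78): reg=0x12
After byte 3 (0xCA): reg=0x06
After byte 4 (0x25): reg=0xE9
After byte 5 (0x16): reg=0xF3
After byte 6 (0xA3): reg=0xB7
Register before byte 7: 0xB7
After XOR with byte 0xC2: 0x75

Answer: 0xEA 0xD3 0xA1 0x45 0x8A 0x13 0x26 0x4C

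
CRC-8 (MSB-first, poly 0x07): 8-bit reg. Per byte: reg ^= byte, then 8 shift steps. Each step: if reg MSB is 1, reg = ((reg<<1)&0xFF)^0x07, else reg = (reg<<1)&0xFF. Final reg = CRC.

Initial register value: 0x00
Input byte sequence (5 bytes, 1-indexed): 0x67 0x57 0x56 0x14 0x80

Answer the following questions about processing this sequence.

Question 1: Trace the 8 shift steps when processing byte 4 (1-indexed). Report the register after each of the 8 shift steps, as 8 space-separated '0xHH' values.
After byte 1 (0x67): reg=0x32
After byte 2 (0x57): reg=0x3C
After byte 3 (0x56): reg=0x11
Register before byte 4: 0x11
After XOR with byte 0x14: 0x05

Answer: 0x0A 0x14 0x28 0x50 0xA0 0x47 0x8E 0x1B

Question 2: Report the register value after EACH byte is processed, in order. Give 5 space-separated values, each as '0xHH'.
0x32 0x3C 0x11 0x1B 0xC8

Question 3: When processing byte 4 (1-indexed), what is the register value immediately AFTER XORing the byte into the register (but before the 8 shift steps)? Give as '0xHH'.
Answer: 0x05

Derivation:
Register before byte 4: 0x11
Byte 4: 0x14
0x11 XOR 0x14 = 0x05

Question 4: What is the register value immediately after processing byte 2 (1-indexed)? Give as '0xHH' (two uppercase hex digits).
Answer: 0x3C

Derivation:
After byte 1 (0x67): reg=0x32
After byte 2 (0x57): reg=0x3C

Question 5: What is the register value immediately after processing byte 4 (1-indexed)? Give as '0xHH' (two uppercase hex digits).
After byte 1 (0x67): reg=0x32
After byte 2 (0x57): reg=0x3C
After byte 3 (0x56): reg=0x11
After byte 4 (0x14): reg=0x1B

Answer: 0x1B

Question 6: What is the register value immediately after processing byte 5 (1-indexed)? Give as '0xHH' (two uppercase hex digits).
Answer: 0xC8

Derivation:
After byte 1 (0x67): reg=0x32
After byte 2 (0x57): reg=0x3C
After byte 3 (0x56): reg=0x11
After byte 4 (0x14): reg=0x1B
After byte 5 (0x80): reg=0xC8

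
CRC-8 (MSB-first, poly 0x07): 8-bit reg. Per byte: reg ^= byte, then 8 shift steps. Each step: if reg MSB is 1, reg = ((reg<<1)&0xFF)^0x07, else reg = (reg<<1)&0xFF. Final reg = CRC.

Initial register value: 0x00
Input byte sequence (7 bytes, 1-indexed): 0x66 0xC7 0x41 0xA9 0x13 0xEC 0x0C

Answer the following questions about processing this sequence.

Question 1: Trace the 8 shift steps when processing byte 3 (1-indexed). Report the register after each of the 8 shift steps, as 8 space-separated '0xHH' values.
After byte 1 (0x66): reg=0x35
After byte 2 (0xC7): reg=0xD0
Register before byte 3: 0xD0
After XOR with byte 0x41: 0x91

Answer: 0x25 0x4A 0x94 0x2F 0x5E 0xBC 0x7F 0xFE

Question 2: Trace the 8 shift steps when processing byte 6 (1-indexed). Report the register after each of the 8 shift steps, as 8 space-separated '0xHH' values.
After byte 1 (0x66): reg=0x35
After byte 2 (0xC7): reg=0xD0
After byte 3 (0x41): reg=0xFE
After byte 4 (0xA9): reg=0xA2
After byte 5 (0x13): reg=0x1E
Register before byte 6: 0x1E
After XOR with byte 0xEC: 0xF2

Answer: 0xE3 0xC1 0x85 0x0D 0x1A 0x34 0x68 0xD0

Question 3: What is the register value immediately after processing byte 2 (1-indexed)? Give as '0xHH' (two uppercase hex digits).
Answer: 0xD0

Derivation:
After byte 1 (0x66): reg=0x35
After byte 2 (0xC7): reg=0xD0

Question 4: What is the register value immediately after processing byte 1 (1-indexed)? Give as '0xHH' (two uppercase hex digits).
After byte 1 (0x66): reg=0x35

Answer: 0x35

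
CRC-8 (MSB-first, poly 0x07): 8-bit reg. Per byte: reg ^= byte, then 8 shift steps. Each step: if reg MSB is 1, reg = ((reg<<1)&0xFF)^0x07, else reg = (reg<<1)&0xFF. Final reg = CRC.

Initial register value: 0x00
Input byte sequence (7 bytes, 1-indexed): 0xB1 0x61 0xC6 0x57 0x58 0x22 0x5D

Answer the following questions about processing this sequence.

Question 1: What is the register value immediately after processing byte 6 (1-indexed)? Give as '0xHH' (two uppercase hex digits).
Answer: 0x08

Derivation:
After byte 1 (0xB1): reg=0x1E
After byte 2 (0x61): reg=0x7A
After byte 3 (0xC6): reg=0x3D
After byte 4 (0x57): reg=0x11
After byte 5 (0x58): reg=0xF8
After byte 6 (0x22): reg=0x08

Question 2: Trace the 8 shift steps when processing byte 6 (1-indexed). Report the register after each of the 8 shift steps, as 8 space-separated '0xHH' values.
After byte 1 (0xB1): reg=0x1E
After byte 2 (0x61): reg=0x7A
After byte 3 (0xC6): reg=0x3D
After byte 4 (0x57): reg=0x11
After byte 5 (0x58): reg=0xF8
Register before byte 6: 0xF8
After XOR with byte 0x22: 0xDA

Answer: 0xB3 0x61 0xC2 0x83 0x01 0x02 0x04 0x08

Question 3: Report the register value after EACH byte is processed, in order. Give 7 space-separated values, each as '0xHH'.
0x1E 0x7A 0x3D 0x11 0xF8 0x08 0xAC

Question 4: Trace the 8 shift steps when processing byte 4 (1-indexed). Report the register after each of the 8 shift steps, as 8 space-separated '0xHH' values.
After byte 1 (0xB1): reg=0x1E
After byte 2 (0x61): reg=0x7A
After byte 3 (0xC6): reg=0x3D
Register before byte 4: 0x3D
After XOR with byte 0x57: 0x6A

Answer: 0xD4 0xAF 0x59 0xB2 0x63 0xC6 0x8B 0x11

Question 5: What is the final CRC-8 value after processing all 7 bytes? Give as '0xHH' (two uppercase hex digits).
Answer: 0xAC

Derivation:
After byte 1 (0xB1): reg=0x1E
After byte 2 (0x61): reg=0x7A
After byte 3 (0xC6): reg=0x3D
After byte 4 (0x57): reg=0x11
After byte 5 (0x58): reg=0xF8
After byte 6 (0x22): reg=0x08
After byte 7 (0x5D): reg=0xAC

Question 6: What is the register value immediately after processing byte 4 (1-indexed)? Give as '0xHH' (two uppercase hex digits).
Answer: 0x11

Derivation:
After byte 1 (0xB1): reg=0x1E
After byte 2 (0x61): reg=0x7A
After byte 3 (0xC6): reg=0x3D
After byte 4 (0x57): reg=0x11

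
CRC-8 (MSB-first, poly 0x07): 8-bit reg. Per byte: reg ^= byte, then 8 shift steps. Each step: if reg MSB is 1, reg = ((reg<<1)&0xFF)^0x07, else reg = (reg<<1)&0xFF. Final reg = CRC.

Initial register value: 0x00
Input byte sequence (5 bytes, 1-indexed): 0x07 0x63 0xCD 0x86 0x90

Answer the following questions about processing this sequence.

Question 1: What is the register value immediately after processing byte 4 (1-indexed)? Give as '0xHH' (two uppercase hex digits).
After byte 1 (0x07): reg=0x15
After byte 2 (0x63): reg=0x45
After byte 3 (0xCD): reg=0xB1
After byte 4 (0x86): reg=0x85

Answer: 0x85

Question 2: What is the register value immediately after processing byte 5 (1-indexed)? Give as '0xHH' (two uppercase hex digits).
Answer: 0x6B

Derivation:
After byte 1 (0x07): reg=0x15
After byte 2 (0x63): reg=0x45
After byte 3 (0xCD): reg=0xB1
After byte 4 (0x86): reg=0x85
After byte 5 (0x90): reg=0x6B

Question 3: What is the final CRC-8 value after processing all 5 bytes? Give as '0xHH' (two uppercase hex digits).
After byte 1 (0x07): reg=0x15
After byte 2 (0x63): reg=0x45
After byte 3 (0xCD): reg=0xB1
After byte 4 (0x86): reg=0x85
After byte 5 (0x90): reg=0x6B

Answer: 0x6B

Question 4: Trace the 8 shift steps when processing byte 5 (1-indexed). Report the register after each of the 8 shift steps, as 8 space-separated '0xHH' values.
After byte 1 (0x07): reg=0x15
After byte 2 (0x63): reg=0x45
After byte 3 (0xCD): reg=0xB1
After byte 4 (0x86): reg=0x85
Register before byte 5: 0x85
After XOR with byte 0x90: 0x15

Answer: 0x2A 0x54 0xA8 0x57 0xAE 0x5B 0xB6 0x6B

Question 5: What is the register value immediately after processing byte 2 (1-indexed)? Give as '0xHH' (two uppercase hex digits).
Answer: 0x45

Derivation:
After byte 1 (0x07): reg=0x15
After byte 2 (0x63): reg=0x45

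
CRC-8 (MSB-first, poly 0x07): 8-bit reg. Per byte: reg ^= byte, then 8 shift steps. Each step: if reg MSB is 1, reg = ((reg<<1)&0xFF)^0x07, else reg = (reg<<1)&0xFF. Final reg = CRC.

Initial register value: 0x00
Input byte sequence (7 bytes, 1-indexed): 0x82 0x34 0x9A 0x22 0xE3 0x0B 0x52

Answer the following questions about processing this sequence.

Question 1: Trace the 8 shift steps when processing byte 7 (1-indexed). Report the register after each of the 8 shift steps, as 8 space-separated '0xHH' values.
After byte 1 (0x82): reg=0x87
After byte 2 (0x34): reg=0x10
After byte 3 (0x9A): reg=0xBF
After byte 4 (0x22): reg=0xDA
After byte 5 (0xE3): reg=0xAF
After byte 6 (0x0B): reg=0x75
Register before byte 7: 0x75
After XOR with byte 0x52: 0x27

Answer: 0x4E 0x9C 0x3F 0x7E 0xFC 0xFF 0xF9 0xF5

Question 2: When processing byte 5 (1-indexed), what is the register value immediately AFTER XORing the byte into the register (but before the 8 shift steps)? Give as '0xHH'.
Register before byte 5: 0xDA
Byte 5: 0xE3
0xDA XOR 0xE3 = 0x39

Answer: 0x39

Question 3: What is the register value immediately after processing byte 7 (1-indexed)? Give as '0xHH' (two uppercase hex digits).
After byte 1 (0x82): reg=0x87
After byte 2 (0x34): reg=0x10
After byte 3 (0x9A): reg=0xBF
After byte 4 (0x22): reg=0xDA
After byte 5 (0xE3): reg=0xAF
After byte 6 (0x0B): reg=0x75
After byte 7 (0x52): reg=0xF5

Answer: 0xF5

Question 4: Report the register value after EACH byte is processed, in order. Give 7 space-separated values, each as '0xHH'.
0x87 0x10 0xBF 0xDA 0xAF 0x75 0xF5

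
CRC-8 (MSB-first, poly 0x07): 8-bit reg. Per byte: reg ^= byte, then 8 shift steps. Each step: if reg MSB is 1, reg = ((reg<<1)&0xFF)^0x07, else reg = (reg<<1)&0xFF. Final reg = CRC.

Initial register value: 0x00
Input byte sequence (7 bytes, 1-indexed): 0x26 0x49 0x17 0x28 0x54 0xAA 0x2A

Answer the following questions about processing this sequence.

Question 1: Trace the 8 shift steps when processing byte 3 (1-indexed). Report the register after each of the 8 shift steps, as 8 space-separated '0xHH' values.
Answer: 0x7E 0xFC 0xFF 0xF9 0xF5 0xED 0xDD 0xBD

Derivation:
After byte 1 (0x26): reg=0xF2
After byte 2 (0x49): reg=0x28
Register before byte 3: 0x28
After XOR with byte 0x17: 0x3F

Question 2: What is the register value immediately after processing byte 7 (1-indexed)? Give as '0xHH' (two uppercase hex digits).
After byte 1 (0x26): reg=0xF2
After byte 2 (0x49): reg=0x28
After byte 3 (0x17): reg=0xBD
After byte 4 (0x28): reg=0xE2
After byte 5 (0x54): reg=0x0B
After byte 6 (0xAA): reg=0x6E
After byte 7 (0x2A): reg=0xDB

Answer: 0xDB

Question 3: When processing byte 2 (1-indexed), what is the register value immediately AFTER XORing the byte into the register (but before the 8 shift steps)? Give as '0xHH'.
Answer: 0xBB

Derivation:
Register before byte 2: 0xF2
Byte 2: 0x49
0xF2 XOR 0x49 = 0xBB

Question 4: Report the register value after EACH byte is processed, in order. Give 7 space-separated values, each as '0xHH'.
0xF2 0x28 0xBD 0xE2 0x0B 0x6E 0xDB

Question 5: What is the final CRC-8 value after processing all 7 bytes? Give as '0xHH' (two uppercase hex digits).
After byte 1 (0x26): reg=0xF2
After byte 2 (0x49): reg=0x28
After byte 3 (0x17): reg=0xBD
After byte 4 (0x28): reg=0xE2
After byte 5 (0x54): reg=0x0B
After byte 6 (0xAA): reg=0x6E
After byte 7 (0x2A): reg=0xDB

Answer: 0xDB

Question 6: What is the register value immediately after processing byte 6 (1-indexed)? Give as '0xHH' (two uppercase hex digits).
After byte 1 (0x26): reg=0xF2
After byte 2 (0x49): reg=0x28
After byte 3 (0x17): reg=0xBD
After byte 4 (0x28): reg=0xE2
After byte 5 (0x54): reg=0x0B
After byte 6 (0xAA): reg=0x6E

Answer: 0x6E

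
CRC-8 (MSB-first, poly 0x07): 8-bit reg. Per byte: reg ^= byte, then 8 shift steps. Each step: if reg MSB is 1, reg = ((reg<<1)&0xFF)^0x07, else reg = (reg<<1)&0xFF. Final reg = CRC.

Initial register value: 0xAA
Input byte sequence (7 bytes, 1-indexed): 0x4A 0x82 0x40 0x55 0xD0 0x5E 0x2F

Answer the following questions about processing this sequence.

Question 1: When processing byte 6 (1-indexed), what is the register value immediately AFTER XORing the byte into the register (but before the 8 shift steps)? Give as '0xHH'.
Register before byte 6: 0xD3
Byte 6: 0x5E
0xD3 XOR 0x5E = 0x8D

Answer: 0x8D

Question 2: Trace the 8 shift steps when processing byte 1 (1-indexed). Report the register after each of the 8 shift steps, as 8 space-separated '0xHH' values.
Answer: 0xC7 0x89 0x15 0x2A 0x54 0xA8 0x57 0xAE

Derivation:
Register before byte 1: 0xAA
After XOR with byte 0x4A: 0xE0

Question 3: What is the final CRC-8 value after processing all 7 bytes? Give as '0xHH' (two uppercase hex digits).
After byte 1 (0x4A): reg=0xAE
After byte 2 (0x82): reg=0xC4
After byte 3 (0x40): reg=0x95
After byte 4 (0x55): reg=0x4E
After byte 5 (0xD0): reg=0xD3
After byte 6 (0x5E): reg=0xAA
After byte 7 (0x2F): reg=0x92

Answer: 0x92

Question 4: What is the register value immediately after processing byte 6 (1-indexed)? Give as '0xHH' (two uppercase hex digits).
Answer: 0xAA

Derivation:
After byte 1 (0x4A): reg=0xAE
After byte 2 (0x82): reg=0xC4
After byte 3 (0x40): reg=0x95
After byte 4 (0x55): reg=0x4E
After byte 5 (0xD0): reg=0xD3
After byte 6 (0x5E): reg=0xAA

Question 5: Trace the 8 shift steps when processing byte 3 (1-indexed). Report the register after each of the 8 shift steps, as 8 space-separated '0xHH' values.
Answer: 0x0F 0x1E 0x3C 0x78 0xF0 0xE7 0xC9 0x95

Derivation:
After byte 1 (0x4A): reg=0xAE
After byte 2 (0x82): reg=0xC4
Register before byte 3: 0xC4
After XOR with byte 0x40: 0x84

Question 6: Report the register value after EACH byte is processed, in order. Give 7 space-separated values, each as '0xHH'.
0xAE 0xC4 0x95 0x4E 0xD3 0xAA 0x92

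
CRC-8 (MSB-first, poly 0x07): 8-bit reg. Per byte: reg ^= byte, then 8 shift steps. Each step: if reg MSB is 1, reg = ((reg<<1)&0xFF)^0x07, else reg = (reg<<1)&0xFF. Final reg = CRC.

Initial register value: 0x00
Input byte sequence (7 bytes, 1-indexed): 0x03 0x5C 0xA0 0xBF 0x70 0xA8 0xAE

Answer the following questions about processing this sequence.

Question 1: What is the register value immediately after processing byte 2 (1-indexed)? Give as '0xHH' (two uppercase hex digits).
Answer: 0xAC

Derivation:
After byte 1 (0x03): reg=0x09
After byte 2 (0x5C): reg=0xAC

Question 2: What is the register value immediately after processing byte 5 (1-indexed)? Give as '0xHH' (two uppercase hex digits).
Answer: 0x21

Derivation:
After byte 1 (0x03): reg=0x09
After byte 2 (0x5C): reg=0xAC
After byte 3 (0xA0): reg=0x24
After byte 4 (0xBF): reg=0xC8
After byte 5 (0x70): reg=0x21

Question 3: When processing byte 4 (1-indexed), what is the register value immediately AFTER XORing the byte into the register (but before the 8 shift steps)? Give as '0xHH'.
Register before byte 4: 0x24
Byte 4: 0xBF
0x24 XOR 0xBF = 0x9B

Answer: 0x9B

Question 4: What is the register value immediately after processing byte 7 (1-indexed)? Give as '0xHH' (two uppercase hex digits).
After byte 1 (0x03): reg=0x09
After byte 2 (0x5C): reg=0xAC
After byte 3 (0xA0): reg=0x24
After byte 4 (0xBF): reg=0xC8
After byte 5 (0x70): reg=0x21
After byte 6 (0xA8): reg=0xB6
After byte 7 (0xAE): reg=0x48

Answer: 0x48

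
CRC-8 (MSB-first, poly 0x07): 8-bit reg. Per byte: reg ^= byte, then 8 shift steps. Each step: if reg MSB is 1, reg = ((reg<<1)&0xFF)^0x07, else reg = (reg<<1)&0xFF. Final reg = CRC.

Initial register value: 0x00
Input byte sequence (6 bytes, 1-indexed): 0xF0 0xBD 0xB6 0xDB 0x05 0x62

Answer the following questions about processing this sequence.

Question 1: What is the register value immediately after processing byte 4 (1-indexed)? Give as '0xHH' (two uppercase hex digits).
After byte 1 (0xF0): reg=0xDE
After byte 2 (0xBD): reg=0x2E
After byte 3 (0xB6): reg=0xC1
After byte 4 (0xDB): reg=0x46

Answer: 0x46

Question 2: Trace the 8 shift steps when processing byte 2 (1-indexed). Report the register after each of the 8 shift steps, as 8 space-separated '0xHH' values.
Answer: 0xC6 0x8B 0x11 0x22 0x44 0x88 0x17 0x2E

Derivation:
After byte 1 (0xF0): reg=0xDE
Register before byte 2: 0xDE
After XOR with byte 0xBD: 0x63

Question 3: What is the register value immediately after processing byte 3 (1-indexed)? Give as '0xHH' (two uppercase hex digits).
Answer: 0xC1

Derivation:
After byte 1 (0xF0): reg=0xDE
After byte 2 (0xBD): reg=0x2E
After byte 3 (0xB6): reg=0xC1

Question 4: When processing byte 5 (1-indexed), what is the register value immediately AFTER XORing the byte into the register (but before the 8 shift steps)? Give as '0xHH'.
Answer: 0x43

Derivation:
Register before byte 5: 0x46
Byte 5: 0x05
0x46 XOR 0x05 = 0x43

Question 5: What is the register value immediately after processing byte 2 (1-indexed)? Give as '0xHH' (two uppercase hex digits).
After byte 1 (0xF0): reg=0xDE
After byte 2 (0xBD): reg=0x2E

Answer: 0x2E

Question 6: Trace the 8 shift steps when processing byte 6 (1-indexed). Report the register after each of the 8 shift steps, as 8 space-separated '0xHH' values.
Answer: 0x5F 0xBE 0x7B 0xF6 0xEB 0xD1 0xA5 0x4D

Derivation:
After byte 1 (0xF0): reg=0xDE
After byte 2 (0xBD): reg=0x2E
After byte 3 (0xB6): reg=0xC1
After byte 4 (0xDB): reg=0x46
After byte 5 (0x05): reg=0xCE
Register before byte 6: 0xCE
After XOR with byte 0x62: 0xAC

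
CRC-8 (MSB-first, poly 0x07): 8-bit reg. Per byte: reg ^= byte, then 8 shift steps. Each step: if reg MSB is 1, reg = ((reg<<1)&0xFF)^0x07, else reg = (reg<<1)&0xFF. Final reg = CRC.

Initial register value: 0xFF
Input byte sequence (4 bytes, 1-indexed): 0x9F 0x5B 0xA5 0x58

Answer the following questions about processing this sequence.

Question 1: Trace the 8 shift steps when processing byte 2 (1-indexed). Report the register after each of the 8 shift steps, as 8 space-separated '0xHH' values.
After byte 1 (0x9F): reg=0x27
Register before byte 2: 0x27
After XOR with byte 0x5B: 0x7C

Answer: 0xF8 0xF7 0xE9 0xD5 0xAD 0x5D 0xBA 0x73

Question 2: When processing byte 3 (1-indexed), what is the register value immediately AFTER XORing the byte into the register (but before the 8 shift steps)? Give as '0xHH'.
Answer: 0xD6

Derivation:
Register before byte 3: 0x73
Byte 3: 0xA5
0x73 XOR 0xA5 = 0xD6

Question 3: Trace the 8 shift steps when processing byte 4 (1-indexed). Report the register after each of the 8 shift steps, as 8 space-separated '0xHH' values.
Answer: 0xE8 0xD7 0xA9 0x55 0xAA 0x53 0xA6 0x4B

Derivation:
After byte 1 (0x9F): reg=0x27
After byte 2 (0x5B): reg=0x73
After byte 3 (0xA5): reg=0x2C
Register before byte 4: 0x2C
After XOR with byte 0x58: 0x74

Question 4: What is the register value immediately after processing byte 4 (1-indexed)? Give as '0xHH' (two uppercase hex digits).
After byte 1 (0x9F): reg=0x27
After byte 2 (0x5B): reg=0x73
After byte 3 (0xA5): reg=0x2C
After byte 4 (0x58): reg=0x4B

Answer: 0x4B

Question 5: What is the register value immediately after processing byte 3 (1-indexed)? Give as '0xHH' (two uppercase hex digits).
After byte 1 (0x9F): reg=0x27
After byte 2 (0x5B): reg=0x73
After byte 3 (0xA5): reg=0x2C

Answer: 0x2C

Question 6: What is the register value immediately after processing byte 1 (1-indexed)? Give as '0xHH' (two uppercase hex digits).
Answer: 0x27

Derivation:
After byte 1 (0x9F): reg=0x27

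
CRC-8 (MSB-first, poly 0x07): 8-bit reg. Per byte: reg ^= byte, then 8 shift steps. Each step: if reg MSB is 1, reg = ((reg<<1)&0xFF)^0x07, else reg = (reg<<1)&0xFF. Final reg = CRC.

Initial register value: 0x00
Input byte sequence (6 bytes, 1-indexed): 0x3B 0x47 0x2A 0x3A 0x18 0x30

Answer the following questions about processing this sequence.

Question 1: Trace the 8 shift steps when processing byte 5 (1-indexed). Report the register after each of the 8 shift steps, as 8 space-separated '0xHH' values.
After byte 1 (0x3B): reg=0xA1
After byte 2 (0x47): reg=0xBC
After byte 3 (0x2A): reg=0xEB
After byte 4 (0x3A): reg=0x39
Register before byte 5: 0x39
After XOR with byte 0x18: 0x21

Answer: 0x42 0x84 0x0F 0x1E 0x3C 0x78 0xF0 0xE7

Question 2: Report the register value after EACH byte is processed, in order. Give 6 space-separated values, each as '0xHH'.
0xA1 0xBC 0xEB 0x39 0xE7 0x2B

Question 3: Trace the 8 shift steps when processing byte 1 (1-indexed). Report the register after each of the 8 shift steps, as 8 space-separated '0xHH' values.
Register before byte 1: 0x00
After XOR with byte 0x3B: 0x3B

Answer: 0x76 0xEC 0xDF 0xB9 0x75 0xEA 0xD3 0xA1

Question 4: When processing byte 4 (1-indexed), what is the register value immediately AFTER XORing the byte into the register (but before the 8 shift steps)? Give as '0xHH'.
Register before byte 4: 0xEB
Byte 4: 0x3A
0xEB XOR 0x3A = 0xD1

Answer: 0xD1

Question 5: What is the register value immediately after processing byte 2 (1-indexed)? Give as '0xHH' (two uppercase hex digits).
After byte 1 (0x3B): reg=0xA1
After byte 2 (0x47): reg=0xBC

Answer: 0xBC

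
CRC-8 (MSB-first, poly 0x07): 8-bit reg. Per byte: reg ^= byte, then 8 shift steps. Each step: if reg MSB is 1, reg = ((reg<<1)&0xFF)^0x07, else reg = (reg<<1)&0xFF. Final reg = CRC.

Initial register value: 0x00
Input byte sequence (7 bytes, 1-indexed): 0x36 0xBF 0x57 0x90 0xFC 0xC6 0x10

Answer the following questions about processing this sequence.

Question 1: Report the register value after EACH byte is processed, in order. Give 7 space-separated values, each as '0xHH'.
0x82 0xB3 0xB2 0xEE 0x7E 0x21 0x97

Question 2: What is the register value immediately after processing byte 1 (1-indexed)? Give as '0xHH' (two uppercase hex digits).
Answer: 0x82

Derivation:
After byte 1 (0x36): reg=0x82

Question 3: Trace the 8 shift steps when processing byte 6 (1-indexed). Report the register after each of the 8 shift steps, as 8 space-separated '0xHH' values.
Answer: 0x77 0xEE 0xDB 0xB1 0x65 0xCA 0x93 0x21

Derivation:
After byte 1 (0x36): reg=0x82
After byte 2 (0xBF): reg=0xB3
After byte 3 (0x57): reg=0xB2
After byte 4 (0x90): reg=0xEE
After byte 5 (0xFC): reg=0x7E
Register before byte 6: 0x7E
After XOR with byte 0xC6: 0xB8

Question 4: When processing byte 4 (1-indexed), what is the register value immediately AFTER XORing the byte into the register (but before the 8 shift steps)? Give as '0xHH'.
Register before byte 4: 0xB2
Byte 4: 0x90
0xB2 XOR 0x90 = 0x22

Answer: 0x22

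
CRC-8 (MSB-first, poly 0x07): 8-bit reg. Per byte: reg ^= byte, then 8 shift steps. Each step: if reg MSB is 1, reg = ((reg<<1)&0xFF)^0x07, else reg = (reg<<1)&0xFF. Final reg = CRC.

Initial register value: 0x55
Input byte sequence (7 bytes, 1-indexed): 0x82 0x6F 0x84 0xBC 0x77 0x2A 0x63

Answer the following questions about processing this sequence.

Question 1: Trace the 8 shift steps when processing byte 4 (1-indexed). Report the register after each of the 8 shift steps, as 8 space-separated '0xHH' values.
Answer: 0x4C 0x98 0x37 0x6E 0xDC 0xBF 0x79 0xF2

Derivation:
After byte 1 (0x82): reg=0x2B
After byte 2 (0x6F): reg=0xDB
After byte 3 (0x84): reg=0x9A
Register before byte 4: 0x9A
After XOR with byte 0xBC: 0x26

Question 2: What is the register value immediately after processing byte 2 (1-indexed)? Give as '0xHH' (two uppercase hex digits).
After byte 1 (0x82): reg=0x2B
After byte 2 (0x6F): reg=0xDB

Answer: 0xDB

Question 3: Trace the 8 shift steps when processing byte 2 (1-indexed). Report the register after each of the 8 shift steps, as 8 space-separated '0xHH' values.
Answer: 0x88 0x17 0x2E 0x5C 0xB8 0x77 0xEE 0xDB

Derivation:
After byte 1 (0x82): reg=0x2B
Register before byte 2: 0x2B
After XOR with byte 0x6F: 0x44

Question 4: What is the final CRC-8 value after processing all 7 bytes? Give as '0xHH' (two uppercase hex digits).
After byte 1 (0x82): reg=0x2B
After byte 2 (0x6F): reg=0xDB
After byte 3 (0x84): reg=0x9A
After byte 4 (0xBC): reg=0xF2
After byte 5 (0x77): reg=0x92
After byte 6 (0x2A): reg=0x21
After byte 7 (0x63): reg=0xC9

Answer: 0xC9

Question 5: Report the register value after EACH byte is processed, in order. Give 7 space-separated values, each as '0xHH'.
0x2B 0xDB 0x9A 0xF2 0x92 0x21 0xC9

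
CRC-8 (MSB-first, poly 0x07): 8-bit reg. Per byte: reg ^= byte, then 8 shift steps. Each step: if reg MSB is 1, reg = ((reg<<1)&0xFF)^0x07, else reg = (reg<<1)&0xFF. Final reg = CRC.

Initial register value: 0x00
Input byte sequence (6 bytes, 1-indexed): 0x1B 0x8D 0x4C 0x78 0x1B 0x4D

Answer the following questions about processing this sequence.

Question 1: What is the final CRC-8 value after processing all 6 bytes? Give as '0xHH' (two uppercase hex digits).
After byte 1 (0x1B): reg=0x41
After byte 2 (0x8D): reg=0x6A
After byte 3 (0x4C): reg=0xF2
After byte 4 (0x78): reg=0xBF
After byte 5 (0x1B): reg=0x75
After byte 6 (0x4D): reg=0xA8

Answer: 0xA8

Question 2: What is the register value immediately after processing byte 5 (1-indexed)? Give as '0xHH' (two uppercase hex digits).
Answer: 0x75

Derivation:
After byte 1 (0x1B): reg=0x41
After byte 2 (0x8D): reg=0x6A
After byte 3 (0x4C): reg=0xF2
After byte 4 (0x78): reg=0xBF
After byte 5 (0x1B): reg=0x75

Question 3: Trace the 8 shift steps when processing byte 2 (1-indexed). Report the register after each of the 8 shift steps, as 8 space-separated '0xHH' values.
Answer: 0x9F 0x39 0x72 0xE4 0xCF 0x99 0x35 0x6A

Derivation:
After byte 1 (0x1B): reg=0x41
Register before byte 2: 0x41
After XOR with byte 0x8D: 0xCC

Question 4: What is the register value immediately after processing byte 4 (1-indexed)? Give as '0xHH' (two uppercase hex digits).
After byte 1 (0x1B): reg=0x41
After byte 2 (0x8D): reg=0x6A
After byte 3 (0x4C): reg=0xF2
After byte 4 (0x78): reg=0xBF

Answer: 0xBF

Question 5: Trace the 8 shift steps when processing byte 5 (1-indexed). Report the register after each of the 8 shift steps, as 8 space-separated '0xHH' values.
After byte 1 (0x1B): reg=0x41
After byte 2 (0x8D): reg=0x6A
After byte 3 (0x4C): reg=0xF2
After byte 4 (0x78): reg=0xBF
Register before byte 5: 0xBF
After XOR with byte 0x1B: 0xA4

Answer: 0x4F 0x9E 0x3B 0x76 0xEC 0xDF 0xB9 0x75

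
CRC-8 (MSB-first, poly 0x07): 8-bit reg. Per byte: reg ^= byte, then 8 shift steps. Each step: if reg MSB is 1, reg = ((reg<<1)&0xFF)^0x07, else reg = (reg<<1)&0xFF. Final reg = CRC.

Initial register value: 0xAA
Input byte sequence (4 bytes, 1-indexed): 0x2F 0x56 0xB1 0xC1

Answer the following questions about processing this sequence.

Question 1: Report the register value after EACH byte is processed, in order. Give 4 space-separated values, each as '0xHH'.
0x92 0x52 0xA7 0x35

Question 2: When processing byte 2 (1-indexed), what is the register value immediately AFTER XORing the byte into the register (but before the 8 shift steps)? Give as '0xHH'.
Register before byte 2: 0x92
Byte 2: 0x56
0x92 XOR 0x56 = 0xC4

Answer: 0xC4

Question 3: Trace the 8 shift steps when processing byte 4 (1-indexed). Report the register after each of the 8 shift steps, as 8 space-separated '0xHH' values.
Answer: 0xCC 0x9F 0x39 0x72 0xE4 0xCF 0x99 0x35

Derivation:
After byte 1 (0x2F): reg=0x92
After byte 2 (0x56): reg=0x52
After byte 3 (0xB1): reg=0xA7
Register before byte 4: 0xA7
After XOR with byte 0xC1: 0x66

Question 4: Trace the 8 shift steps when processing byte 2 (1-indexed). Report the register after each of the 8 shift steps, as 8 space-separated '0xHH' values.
Answer: 0x8F 0x19 0x32 0x64 0xC8 0x97 0x29 0x52

Derivation:
After byte 1 (0x2F): reg=0x92
Register before byte 2: 0x92
After XOR with byte 0x56: 0xC4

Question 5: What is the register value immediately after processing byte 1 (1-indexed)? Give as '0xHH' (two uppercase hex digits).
After byte 1 (0x2F): reg=0x92

Answer: 0x92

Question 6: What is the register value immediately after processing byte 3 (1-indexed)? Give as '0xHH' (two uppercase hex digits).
Answer: 0xA7

Derivation:
After byte 1 (0x2F): reg=0x92
After byte 2 (0x56): reg=0x52
After byte 3 (0xB1): reg=0xA7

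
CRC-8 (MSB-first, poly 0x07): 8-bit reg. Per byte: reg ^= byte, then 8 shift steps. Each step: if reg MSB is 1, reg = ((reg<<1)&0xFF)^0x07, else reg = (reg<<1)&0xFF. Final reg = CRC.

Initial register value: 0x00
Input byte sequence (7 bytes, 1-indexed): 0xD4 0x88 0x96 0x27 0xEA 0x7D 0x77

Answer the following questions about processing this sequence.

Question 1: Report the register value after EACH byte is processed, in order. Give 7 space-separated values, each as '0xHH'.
0x22 0x5F 0x71 0xA5 0xEA 0xEC 0xC8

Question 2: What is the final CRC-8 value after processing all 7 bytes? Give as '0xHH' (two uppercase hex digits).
Answer: 0xC8

Derivation:
After byte 1 (0xD4): reg=0x22
After byte 2 (0x88): reg=0x5F
After byte 3 (0x96): reg=0x71
After byte 4 (0x27): reg=0xA5
After byte 5 (0xEA): reg=0xEA
After byte 6 (0x7D): reg=0xEC
After byte 7 (0x77): reg=0xC8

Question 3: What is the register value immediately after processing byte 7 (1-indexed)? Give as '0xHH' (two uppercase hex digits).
After byte 1 (0xD4): reg=0x22
After byte 2 (0x88): reg=0x5F
After byte 3 (0x96): reg=0x71
After byte 4 (0x27): reg=0xA5
After byte 5 (0xEA): reg=0xEA
After byte 6 (0x7D): reg=0xEC
After byte 7 (0x77): reg=0xC8

Answer: 0xC8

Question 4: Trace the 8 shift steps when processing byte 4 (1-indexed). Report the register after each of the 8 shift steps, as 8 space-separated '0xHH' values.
Answer: 0xAC 0x5F 0xBE 0x7B 0xF6 0xEB 0xD1 0xA5

Derivation:
After byte 1 (0xD4): reg=0x22
After byte 2 (0x88): reg=0x5F
After byte 3 (0x96): reg=0x71
Register before byte 4: 0x71
After XOR with byte 0x27: 0x56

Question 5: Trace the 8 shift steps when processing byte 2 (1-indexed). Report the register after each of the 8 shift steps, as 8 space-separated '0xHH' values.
After byte 1 (0xD4): reg=0x22
Register before byte 2: 0x22
After XOR with byte 0x88: 0xAA

Answer: 0x53 0xA6 0x4B 0x96 0x2B 0x56 0xAC 0x5F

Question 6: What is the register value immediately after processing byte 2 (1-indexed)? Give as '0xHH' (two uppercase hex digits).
After byte 1 (0xD4): reg=0x22
After byte 2 (0x88): reg=0x5F

Answer: 0x5F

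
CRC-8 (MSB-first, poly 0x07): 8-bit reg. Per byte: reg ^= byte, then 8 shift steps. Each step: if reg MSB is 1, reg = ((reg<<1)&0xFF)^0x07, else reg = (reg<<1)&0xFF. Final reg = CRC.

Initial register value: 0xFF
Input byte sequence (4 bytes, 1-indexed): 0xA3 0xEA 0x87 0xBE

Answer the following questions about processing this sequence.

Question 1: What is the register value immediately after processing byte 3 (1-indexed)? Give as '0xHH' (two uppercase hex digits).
Answer: 0x83

Derivation:
After byte 1 (0xA3): reg=0x93
After byte 2 (0xEA): reg=0x68
After byte 3 (0x87): reg=0x83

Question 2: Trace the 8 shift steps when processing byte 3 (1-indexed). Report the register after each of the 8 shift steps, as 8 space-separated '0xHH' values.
After byte 1 (0xA3): reg=0x93
After byte 2 (0xEA): reg=0x68
Register before byte 3: 0x68
After XOR with byte 0x87: 0xEF

Answer: 0xD9 0xB5 0x6D 0xDA 0xB3 0x61 0xC2 0x83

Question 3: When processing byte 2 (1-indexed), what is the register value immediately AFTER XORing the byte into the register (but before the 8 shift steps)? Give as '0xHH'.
Answer: 0x79

Derivation:
Register before byte 2: 0x93
Byte 2: 0xEA
0x93 XOR 0xEA = 0x79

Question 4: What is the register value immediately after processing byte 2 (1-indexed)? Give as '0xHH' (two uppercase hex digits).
Answer: 0x68

Derivation:
After byte 1 (0xA3): reg=0x93
After byte 2 (0xEA): reg=0x68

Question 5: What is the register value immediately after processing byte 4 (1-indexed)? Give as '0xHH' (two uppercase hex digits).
Answer: 0xB3

Derivation:
After byte 1 (0xA3): reg=0x93
After byte 2 (0xEA): reg=0x68
After byte 3 (0x87): reg=0x83
After byte 4 (0xBE): reg=0xB3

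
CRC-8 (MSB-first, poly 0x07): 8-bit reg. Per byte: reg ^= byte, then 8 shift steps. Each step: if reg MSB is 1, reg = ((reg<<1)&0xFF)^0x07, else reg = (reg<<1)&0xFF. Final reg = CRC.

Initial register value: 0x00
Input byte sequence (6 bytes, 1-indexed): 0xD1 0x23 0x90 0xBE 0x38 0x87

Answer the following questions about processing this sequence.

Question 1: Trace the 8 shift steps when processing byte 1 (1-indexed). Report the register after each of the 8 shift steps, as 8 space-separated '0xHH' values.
Answer: 0xA5 0x4D 0x9A 0x33 0x66 0xCC 0x9F 0x39

Derivation:
Register before byte 1: 0x00
After XOR with byte 0xD1: 0xD1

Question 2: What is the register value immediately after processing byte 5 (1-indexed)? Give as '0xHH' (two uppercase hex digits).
After byte 1 (0xD1): reg=0x39
After byte 2 (0x23): reg=0x46
After byte 3 (0x90): reg=0x2C
After byte 4 (0xBE): reg=0xF7
After byte 5 (0x38): reg=0x63

Answer: 0x63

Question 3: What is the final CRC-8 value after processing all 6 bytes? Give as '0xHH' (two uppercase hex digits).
After byte 1 (0xD1): reg=0x39
After byte 2 (0x23): reg=0x46
After byte 3 (0x90): reg=0x2C
After byte 4 (0xBE): reg=0xF7
After byte 5 (0x38): reg=0x63
After byte 6 (0x87): reg=0xB2

Answer: 0xB2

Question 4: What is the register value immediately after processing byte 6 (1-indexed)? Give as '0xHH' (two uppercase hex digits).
After byte 1 (0xD1): reg=0x39
After byte 2 (0x23): reg=0x46
After byte 3 (0x90): reg=0x2C
After byte 4 (0xBE): reg=0xF7
After byte 5 (0x38): reg=0x63
After byte 6 (0x87): reg=0xB2

Answer: 0xB2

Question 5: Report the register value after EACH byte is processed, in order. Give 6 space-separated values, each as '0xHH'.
0x39 0x46 0x2C 0xF7 0x63 0xB2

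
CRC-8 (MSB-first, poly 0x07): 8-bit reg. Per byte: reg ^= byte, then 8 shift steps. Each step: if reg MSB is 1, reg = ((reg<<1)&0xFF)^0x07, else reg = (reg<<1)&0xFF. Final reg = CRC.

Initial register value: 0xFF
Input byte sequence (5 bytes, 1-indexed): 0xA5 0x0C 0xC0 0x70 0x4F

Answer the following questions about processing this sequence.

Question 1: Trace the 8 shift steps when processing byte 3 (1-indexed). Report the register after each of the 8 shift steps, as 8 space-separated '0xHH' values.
After byte 1 (0xA5): reg=0x81
After byte 2 (0x0C): reg=0xAA
Register before byte 3: 0xAA
After XOR with byte 0xC0: 0x6A

Answer: 0xD4 0xAF 0x59 0xB2 0x63 0xC6 0x8B 0x11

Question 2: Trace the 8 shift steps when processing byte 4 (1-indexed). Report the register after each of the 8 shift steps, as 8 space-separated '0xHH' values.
After byte 1 (0xA5): reg=0x81
After byte 2 (0x0C): reg=0xAA
After byte 3 (0xC0): reg=0x11
Register before byte 4: 0x11
After XOR with byte 0x70: 0x61

Answer: 0xC2 0x83 0x01 0x02 0x04 0x08 0x10 0x20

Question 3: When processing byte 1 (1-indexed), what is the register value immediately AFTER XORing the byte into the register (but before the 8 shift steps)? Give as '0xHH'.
Register before byte 1: 0xFF
Byte 1: 0xA5
0xFF XOR 0xA5 = 0x5A

Answer: 0x5A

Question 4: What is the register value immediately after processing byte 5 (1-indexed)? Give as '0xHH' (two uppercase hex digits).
Answer: 0x0A

Derivation:
After byte 1 (0xA5): reg=0x81
After byte 2 (0x0C): reg=0xAA
After byte 3 (0xC0): reg=0x11
After byte 4 (0x70): reg=0x20
After byte 5 (0x4F): reg=0x0A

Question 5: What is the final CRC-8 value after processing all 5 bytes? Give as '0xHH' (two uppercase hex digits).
After byte 1 (0xA5): reg=0x81
After byte 2 (0x0C): reg=0xAA
After byte 3 (0xC0): reg=0x11
After byte 4 (0x70): reg=0x20
After byte 5 (0x4F): reg=0x0A

Answer: 0x0A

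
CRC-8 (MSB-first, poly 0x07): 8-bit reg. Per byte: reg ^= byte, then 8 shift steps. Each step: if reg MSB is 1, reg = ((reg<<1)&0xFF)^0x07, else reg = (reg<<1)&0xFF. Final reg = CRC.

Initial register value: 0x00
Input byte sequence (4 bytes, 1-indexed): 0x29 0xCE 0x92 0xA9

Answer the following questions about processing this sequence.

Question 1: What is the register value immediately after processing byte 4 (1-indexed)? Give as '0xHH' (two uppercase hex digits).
Answer: 0x54

Derivation:
After byte 1 (0x29): reg=0xDF
After byte 2 (0xCE): reg=0x77
After byte 3 (0x92): reg=0xB5
After byte 4 (0xA9): reg=0x54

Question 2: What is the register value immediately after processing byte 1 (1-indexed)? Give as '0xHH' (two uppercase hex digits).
Answer: 0xDF

Derivation:
After byte 1 (0x29): reg=0xDF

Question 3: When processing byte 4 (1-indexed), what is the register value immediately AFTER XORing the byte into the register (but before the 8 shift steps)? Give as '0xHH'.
Register before byte 4: 0xB5
Byte 4: 0xA9
0xB5 XOR 0xA9 = 0x1C

Answer: 0x1C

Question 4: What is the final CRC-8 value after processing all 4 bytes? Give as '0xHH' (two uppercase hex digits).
Answer: 0x54

Derivation:
After byte 1 (0x29): reg=0xDF
After byte 2 (0xCE): reg=0x77
After byte 3 (0x92): reg=0xB5
After byte 4 (0xA9): reg=0x54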